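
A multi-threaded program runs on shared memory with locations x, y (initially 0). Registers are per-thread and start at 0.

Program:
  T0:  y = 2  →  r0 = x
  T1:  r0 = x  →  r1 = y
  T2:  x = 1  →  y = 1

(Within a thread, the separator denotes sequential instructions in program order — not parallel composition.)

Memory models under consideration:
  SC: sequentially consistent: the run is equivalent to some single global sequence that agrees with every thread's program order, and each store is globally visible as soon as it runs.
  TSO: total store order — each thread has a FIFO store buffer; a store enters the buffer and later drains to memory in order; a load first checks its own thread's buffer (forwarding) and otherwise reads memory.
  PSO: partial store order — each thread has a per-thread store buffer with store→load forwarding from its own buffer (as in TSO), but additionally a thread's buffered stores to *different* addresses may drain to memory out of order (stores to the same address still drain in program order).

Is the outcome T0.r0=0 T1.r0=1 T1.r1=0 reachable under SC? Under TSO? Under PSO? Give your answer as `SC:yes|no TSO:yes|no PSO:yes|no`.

SC:no TSO:yes PSO:yes

outcome vector order: (T0.r0,T1.r0,T1.r1)
[SC] allowed = {0/0/0, 0/0/1, 0/0/2, 0/1/1, 0/1/2, 1/0/0, 1/0/1, 1/0/2, 1/1/0, 1/1/1, 1/1/2}
[TSO] allowed = {0/0/0, 0/0/1, 0/0/2, 0/1/0, 0/1/1, 0/1/2, 1/0/0, 1/0/1, 1/0/2, 1/1/0, 1/1/1, 1/1/2}
[PSO] allowed = {0/0/0, 0/0/1, 0/0/2, 0/1/0, 0/1/1, 0/1/2, 1/0/0, 1/0/1, 1/0/2, 1/1/0, 1/1/1, 1/1/2}
target 0/1/0 ∈ {TSO,PSO}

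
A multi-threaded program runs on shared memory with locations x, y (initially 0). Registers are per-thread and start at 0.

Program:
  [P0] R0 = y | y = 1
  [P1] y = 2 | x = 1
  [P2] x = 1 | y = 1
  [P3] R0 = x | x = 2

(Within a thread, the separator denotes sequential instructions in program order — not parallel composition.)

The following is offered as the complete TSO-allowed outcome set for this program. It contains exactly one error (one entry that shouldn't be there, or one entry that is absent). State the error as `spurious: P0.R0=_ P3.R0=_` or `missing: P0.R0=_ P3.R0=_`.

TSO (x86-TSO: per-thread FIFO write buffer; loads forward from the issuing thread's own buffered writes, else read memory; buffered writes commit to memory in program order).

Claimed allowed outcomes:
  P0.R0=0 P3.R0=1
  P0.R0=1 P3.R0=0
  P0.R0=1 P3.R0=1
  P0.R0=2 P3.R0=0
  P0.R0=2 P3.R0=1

missing: P0.R0=0 P3.R0=0

outcome vector order: (P0.R0,P3.R0)
under TSO → 00; 01; 10; 11; 20; 21
TSO∖claimed = {00}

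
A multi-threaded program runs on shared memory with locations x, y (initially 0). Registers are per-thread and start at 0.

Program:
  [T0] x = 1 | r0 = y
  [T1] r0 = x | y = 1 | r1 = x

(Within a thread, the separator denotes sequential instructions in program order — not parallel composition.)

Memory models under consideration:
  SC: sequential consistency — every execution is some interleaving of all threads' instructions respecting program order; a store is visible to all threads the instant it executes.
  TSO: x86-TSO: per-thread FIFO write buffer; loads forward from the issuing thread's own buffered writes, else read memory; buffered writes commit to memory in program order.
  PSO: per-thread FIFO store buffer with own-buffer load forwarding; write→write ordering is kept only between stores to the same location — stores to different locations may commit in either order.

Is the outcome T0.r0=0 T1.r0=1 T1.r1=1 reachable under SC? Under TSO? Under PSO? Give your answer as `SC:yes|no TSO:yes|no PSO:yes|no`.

outcome vector order: (T0.r0,T1.r0,T1.r1)
[SC] allowed = {(0,0,1), (0,1,1), (1,0,0), (1,0,1), (1,1,1)}
[TSO] allowed = {(0,0,0), (0,0,1), (0,1,1), (1,0,0), (1,0,1), (1,1,1)}
[PSO] allowed = {(0,0,0), (0,0,1), (0,1,1), (1,0,0), (1,0,1), (1,1,1)}
target (0,1,1) ∈ {SC,TSO,PSO}

SC:yes TSO:yes PSO:yes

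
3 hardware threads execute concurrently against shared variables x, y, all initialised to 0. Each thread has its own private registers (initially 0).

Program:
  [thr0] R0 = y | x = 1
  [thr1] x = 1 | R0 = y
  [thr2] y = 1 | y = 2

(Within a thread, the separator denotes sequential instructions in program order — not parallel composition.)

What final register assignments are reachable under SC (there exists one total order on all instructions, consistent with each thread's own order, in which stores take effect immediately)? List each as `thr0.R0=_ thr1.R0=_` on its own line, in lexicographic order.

thr0.R0=0 thr1.R0=0
thr0.R0=0 thr1.R0=1
thr0.R0=0 thr1.R0=2
thr0.R0=1 thr1.R0=0
thr0.R0=1 thr1.R0=1
thr0.R0=1 thr1.R0=2
thr0.R0=2 thr1.R0=0
thr0.R0=2 thr1.R0=1
thr0.R0=2 thr1.R0=2

outcome vector order: (thr0.R0,thr1.R0)
|SC outcomes| = 9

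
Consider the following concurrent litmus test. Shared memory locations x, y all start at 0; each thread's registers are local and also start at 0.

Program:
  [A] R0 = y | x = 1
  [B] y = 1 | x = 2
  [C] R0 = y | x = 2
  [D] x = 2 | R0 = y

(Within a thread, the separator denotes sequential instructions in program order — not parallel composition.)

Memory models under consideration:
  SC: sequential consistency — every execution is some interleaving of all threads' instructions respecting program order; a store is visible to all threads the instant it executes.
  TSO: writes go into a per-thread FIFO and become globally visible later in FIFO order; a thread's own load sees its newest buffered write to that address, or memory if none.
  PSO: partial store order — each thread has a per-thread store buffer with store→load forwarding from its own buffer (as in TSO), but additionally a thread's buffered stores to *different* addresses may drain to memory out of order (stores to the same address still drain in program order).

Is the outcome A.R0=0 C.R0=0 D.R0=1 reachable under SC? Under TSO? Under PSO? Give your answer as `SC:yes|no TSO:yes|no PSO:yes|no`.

SC:yes TSO:yes PSO:yes

outcome vector order: (A.R0,C.R0,D.R0)
under SC → (0,0,0), (0,0,1), (0,1,0), (0,1,1), (1,0,0), (1,0,1), (1,1,0), (1,1,1)
under TSO → (0,0,0), (0,0,1), (0,1,0), (0,1,1), (1,0,0), (1,0,1), (1,1,0), (1,1,1)
under PSO → (0,0,0), (0,0,1), (0,1,0), (0,1,1), (1,0,0), (1,0,1), (1,1,0), (1,1,1)
target (0,0,1) ∈ {SC,TSO,PSO}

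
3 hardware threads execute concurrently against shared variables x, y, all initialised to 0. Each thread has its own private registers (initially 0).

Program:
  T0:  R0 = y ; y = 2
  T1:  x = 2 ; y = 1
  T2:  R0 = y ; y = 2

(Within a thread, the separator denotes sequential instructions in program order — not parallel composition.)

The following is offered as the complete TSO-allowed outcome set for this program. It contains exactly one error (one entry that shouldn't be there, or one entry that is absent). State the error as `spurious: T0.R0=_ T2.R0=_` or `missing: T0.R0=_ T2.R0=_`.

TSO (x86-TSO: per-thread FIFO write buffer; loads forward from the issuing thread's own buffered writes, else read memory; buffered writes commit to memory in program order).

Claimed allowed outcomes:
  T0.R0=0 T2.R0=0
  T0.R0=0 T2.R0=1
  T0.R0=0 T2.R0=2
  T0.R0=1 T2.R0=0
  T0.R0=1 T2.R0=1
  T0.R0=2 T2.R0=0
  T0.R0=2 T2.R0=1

missing: T0.R0=1 T2.R0=2

outcome vector order: (T0.R0,T2.R0)
TSO (8): 0/0, 0/1, 0/2, 1/0, 1/1, 1/2, 2/0, 2/1
TSO∖claimed = {1/2}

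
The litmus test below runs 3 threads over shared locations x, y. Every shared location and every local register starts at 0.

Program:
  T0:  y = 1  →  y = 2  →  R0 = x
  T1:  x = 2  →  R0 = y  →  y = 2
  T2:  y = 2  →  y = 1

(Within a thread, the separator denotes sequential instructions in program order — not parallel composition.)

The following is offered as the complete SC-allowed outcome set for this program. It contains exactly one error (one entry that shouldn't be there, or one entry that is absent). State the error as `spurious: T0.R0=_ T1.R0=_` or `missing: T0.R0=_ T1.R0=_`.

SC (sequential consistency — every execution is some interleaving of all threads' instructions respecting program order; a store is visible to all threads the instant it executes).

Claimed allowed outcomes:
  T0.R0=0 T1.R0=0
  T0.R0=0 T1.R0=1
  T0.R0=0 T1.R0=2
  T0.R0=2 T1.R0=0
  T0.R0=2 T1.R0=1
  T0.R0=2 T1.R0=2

spurious: T0.R0=0 T1.R0=0

outcome vector order: (T0.R0,T1.R0)
under SC → 0/1 0/2 2/0 2/1 2/2
claimed∖SC = {0/0}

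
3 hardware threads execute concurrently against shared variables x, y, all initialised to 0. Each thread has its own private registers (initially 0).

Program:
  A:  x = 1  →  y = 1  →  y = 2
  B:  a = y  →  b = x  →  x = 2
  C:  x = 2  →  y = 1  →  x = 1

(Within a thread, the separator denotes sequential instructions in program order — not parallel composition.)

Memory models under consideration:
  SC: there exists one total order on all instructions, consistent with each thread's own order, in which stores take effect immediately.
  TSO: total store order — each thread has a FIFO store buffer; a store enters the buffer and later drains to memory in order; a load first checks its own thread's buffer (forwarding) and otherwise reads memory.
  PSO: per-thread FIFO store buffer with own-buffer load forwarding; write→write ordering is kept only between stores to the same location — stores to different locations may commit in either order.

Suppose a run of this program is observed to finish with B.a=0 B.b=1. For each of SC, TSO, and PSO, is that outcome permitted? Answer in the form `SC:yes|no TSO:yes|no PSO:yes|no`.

SC:yes TSO:yes PSO:yes

outcome vector order: (B.a,B.b)
under SC → 0/0 0/1 0/2 1/1 1/2 2/1 2/2
under TSO → 0/0 0/1 0/2 1/1 1/2 2/1 2/2
under PSO → 0/0 0/1 0/2 1/0 1/1 1/2 2/0 2/1 2/2
target 0/1 ∈ {SC,TSO,PSO}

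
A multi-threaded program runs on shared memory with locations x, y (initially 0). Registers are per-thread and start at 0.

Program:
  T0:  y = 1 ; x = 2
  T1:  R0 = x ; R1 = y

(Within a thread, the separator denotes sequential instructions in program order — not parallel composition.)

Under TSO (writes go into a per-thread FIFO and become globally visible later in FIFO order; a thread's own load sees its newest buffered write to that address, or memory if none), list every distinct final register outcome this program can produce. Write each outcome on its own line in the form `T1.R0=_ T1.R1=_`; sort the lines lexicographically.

T1.R0=0 T1.R1=0
T1.R0=0 T1.R1=1
T1.R0=2 T1.R1=1

outcome vector order: (T1.R0,T1.R1)
|TSO outcomes| = 3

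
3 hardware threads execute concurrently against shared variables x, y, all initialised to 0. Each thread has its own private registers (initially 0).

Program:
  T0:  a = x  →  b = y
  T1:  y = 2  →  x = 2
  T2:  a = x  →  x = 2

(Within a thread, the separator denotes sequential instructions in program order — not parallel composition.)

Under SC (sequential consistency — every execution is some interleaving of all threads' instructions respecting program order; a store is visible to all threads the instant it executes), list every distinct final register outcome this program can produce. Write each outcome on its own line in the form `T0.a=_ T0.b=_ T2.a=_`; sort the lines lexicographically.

outcome vector order: (T0.a,T0.b,T2.a)
|SC outcomes| = 7

T0.a=0 T0.b=0 T2.a=0
T0.a=0 T0.b=0 T2.a=2
T0.a=0 T0.b=2 T2.a=0
T0.a=0 T0.b=2 T2.a=2
T0.a=2 T0.b=0 T2.a=0
T0.a=2 T0.b=2 T2.a=0
T0.a=2 T0.b=2 T2.a=2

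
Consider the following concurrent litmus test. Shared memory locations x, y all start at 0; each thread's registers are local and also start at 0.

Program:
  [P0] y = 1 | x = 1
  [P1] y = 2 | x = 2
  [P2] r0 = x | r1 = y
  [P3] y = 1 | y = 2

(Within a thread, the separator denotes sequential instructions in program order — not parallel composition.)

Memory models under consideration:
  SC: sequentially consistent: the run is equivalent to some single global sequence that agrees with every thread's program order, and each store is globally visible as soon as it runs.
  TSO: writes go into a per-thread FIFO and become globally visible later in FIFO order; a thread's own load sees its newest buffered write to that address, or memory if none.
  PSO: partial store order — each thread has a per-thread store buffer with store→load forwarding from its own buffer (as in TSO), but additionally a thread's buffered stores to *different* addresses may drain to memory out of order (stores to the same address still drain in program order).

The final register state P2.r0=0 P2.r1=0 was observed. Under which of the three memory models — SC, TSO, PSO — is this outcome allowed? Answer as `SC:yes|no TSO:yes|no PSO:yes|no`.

outcome vector order: (P2.r0,P2.r1)
[SC] allowed = {(0,0), (0,1), (0,2), (1,1), (1,2), (2,1), (2,2)}
[TSO] allowed = {(0,0), (0,1), (0,2), (1,1), (1,2), (2,1), (2,2)}
[PSO] allowed = {(0,0), (0,1), (0,2), (1,0), (1,1), (1,2), (2,0), (2,1), (2,2)}
target (0,0) ∈ {SC,TSO,PSO}

SC:yes TSO:yes PSO:yes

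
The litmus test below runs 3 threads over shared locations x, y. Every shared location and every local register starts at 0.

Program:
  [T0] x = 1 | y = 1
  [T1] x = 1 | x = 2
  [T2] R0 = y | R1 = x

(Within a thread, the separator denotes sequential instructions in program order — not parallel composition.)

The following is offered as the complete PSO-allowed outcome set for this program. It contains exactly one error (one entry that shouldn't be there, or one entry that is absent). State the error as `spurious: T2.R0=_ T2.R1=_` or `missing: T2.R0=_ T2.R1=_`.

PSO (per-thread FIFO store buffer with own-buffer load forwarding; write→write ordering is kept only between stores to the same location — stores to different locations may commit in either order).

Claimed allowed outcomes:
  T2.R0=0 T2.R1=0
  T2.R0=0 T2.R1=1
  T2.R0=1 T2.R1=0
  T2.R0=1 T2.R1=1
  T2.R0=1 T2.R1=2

outcome vector order: (T2.R0,T2.R1)
under PSO → <0 0>; <0 1>; <0 2>; <1 0>; <1 1>; <1 2>
PSO∖claimed = {<0 2>}

missing: T2.R0=0 T2.R1=2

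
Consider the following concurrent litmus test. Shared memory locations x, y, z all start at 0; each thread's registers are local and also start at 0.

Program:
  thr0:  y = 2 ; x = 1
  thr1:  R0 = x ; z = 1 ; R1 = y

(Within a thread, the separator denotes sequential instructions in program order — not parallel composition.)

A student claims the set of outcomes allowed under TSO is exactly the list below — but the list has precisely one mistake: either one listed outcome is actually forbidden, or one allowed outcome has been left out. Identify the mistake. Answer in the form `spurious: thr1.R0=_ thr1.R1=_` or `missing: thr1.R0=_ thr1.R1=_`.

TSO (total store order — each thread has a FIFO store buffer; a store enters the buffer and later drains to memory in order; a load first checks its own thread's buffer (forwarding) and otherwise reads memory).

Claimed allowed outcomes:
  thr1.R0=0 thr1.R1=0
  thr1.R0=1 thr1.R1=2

outcome vector order: (thr1.R0,thr1.R1)
[TSO] allowed = {0/0; 0/2; 1/2}
TSO∖claimed = {0/2}

missing: thr1.R0=0 thr1.R1=2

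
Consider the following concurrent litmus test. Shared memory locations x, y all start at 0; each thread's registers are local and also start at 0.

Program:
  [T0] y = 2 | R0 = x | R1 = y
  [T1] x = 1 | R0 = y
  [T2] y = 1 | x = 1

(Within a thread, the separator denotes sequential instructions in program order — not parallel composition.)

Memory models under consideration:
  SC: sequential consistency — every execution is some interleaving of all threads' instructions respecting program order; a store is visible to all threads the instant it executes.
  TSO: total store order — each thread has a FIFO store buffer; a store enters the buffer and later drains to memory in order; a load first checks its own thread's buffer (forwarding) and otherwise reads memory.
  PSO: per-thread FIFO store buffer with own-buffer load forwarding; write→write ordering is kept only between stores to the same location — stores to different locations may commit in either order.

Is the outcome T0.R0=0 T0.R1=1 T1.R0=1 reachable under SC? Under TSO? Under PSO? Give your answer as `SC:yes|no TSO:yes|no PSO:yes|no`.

SC:yes TSO:yes PSO:yes

outcome vector order: (T0.R0,T0.R1,T1.R0)
SC: 10 outcomes — {(0,1,1); (0,1,2); (0,2,1); (0,2,2); (1,1,0); (1,1,1); (1,1,2); (1,2,0); (1,2,1); (1,2,2)}
TSO: 12 outcomes — {(0,1,0); (0,1,1); (0,1,2); (0,2,0); (0,2,1); (0,2,2); (1,1,0); (1,1,1); (1,1,2); (1,2,0); (1,2,1); (1,2,2)}
PSO: 12 outcomes — {(0,1,0); (0,1,1); (0,1,2); (0,2,0); (0,2,1); (0,2,2); (1,1,0); (1,1,1); (1,1,2); (1,2,0); (1,2,1); (1,2,2)}
target (0,1,1) ∈ {SC,TSO,PSO}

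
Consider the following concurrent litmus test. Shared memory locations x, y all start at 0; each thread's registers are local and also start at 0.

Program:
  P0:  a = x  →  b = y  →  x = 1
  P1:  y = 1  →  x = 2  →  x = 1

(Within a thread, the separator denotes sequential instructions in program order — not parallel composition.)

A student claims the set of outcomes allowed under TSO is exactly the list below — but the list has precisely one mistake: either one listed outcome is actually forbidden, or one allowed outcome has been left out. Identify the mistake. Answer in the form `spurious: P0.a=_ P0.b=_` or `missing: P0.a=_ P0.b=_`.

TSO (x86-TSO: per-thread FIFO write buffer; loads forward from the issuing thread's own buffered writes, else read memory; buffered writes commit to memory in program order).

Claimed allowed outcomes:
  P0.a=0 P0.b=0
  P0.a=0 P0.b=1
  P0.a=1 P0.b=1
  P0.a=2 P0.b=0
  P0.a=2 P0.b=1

outcome vector order: (P0.a,P0.b)
[TSO] allowed = {<0 0>, <0 1>, <1 1>, <2 1>}
claimed∖TSO = {<2 0>}

spurious: P0.a=2 P0.b=0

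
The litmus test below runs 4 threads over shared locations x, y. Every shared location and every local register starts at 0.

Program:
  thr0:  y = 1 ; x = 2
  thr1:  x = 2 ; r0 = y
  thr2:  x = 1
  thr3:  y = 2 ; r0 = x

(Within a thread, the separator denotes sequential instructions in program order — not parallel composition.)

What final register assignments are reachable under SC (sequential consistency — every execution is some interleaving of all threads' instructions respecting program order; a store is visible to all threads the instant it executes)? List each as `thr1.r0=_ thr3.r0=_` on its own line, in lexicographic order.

outcome vector order: (thr1.r0,thr3.r0)
|SC outcomes| = 8

thr1.r0=0 thr3.r0=1
thr1.r0=0 thr3.r0=2
thr1.r0=1 thr3.r0=0
thr1.r0=1 thr3.r0=1
thr1.r0=1 thr3.r0=2
thr1.r0=2 thr3.r0=0
thr1.r0=2 thr3.r0=1
thr1.r0=2 thr3.r0=2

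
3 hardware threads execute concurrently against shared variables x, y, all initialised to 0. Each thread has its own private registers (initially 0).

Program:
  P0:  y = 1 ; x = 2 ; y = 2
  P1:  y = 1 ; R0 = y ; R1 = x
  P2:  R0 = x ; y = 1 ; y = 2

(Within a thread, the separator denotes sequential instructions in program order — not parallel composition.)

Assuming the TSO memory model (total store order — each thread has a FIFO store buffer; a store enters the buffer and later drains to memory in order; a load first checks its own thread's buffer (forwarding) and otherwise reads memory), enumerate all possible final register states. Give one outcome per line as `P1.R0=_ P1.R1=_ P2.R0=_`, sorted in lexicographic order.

P1.R0=1 P1.R1=0 P2.R0=0
P1.R0=1 P1.R1=0 P2.R0=2
P1.R0=1 P1.R1=2 P2.R0=0
P1.R0=1 P1.R1=2 P2.R0=2
P1.R0=2 P1.R1=0 P2.R0=0
P1.R0=2 P1.R1=2 P2.R0=0
P1.R0=2 P1.R1=2 P2.R0=2

outcome vector order: (P1.R0,P1.R1,P2.R0)
|TSO outcomes| = 7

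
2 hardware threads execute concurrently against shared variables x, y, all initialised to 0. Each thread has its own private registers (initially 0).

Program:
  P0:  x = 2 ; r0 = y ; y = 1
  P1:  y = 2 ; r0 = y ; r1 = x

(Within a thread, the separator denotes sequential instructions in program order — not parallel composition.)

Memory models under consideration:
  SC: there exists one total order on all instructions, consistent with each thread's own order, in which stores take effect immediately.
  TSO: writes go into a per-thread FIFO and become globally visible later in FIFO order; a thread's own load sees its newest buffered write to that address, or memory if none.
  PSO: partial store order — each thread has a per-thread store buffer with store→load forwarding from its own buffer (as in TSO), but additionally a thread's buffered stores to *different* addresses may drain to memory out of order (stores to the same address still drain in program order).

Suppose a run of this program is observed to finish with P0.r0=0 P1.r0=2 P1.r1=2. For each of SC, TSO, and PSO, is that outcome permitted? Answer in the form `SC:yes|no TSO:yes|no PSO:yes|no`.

SC:yes TSO:yes PSO:yes

outcome vector order: (P0.r0,P1.r0,P1.r1)
SC (5): <0 1 2>, <0 2 2>, <2 1 2>, <2 2 0>, <2 2 2>
TSO (6): <0 1 2>, <0 2 0>, <0 2 2>, <2 1 2>, <2 2 0>, <2 2 2>
PSO (8): <0 1 0>, <0 1 2>, <0 2 0>, <0 2 2>, <2 1 0>, <2 1 2>, <2 2 0>, <2 2 2>
target <0 2 2> ∈ {SC,TSO,PSO}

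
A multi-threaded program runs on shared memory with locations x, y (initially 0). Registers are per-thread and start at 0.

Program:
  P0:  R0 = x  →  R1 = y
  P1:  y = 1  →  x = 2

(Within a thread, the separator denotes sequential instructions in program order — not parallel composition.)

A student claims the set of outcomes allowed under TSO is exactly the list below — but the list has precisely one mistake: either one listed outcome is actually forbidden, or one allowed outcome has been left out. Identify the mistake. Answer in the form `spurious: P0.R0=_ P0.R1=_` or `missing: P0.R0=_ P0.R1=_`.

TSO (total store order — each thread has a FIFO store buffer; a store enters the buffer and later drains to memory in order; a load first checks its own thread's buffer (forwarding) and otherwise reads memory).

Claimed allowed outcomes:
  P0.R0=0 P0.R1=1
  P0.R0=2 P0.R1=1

outcome vector order: (P0.R0,P0.R1)
TSO (3): 00, 01, 21
TSO∖claimed = {00}

missing: P0.R0=0 P0.R1=0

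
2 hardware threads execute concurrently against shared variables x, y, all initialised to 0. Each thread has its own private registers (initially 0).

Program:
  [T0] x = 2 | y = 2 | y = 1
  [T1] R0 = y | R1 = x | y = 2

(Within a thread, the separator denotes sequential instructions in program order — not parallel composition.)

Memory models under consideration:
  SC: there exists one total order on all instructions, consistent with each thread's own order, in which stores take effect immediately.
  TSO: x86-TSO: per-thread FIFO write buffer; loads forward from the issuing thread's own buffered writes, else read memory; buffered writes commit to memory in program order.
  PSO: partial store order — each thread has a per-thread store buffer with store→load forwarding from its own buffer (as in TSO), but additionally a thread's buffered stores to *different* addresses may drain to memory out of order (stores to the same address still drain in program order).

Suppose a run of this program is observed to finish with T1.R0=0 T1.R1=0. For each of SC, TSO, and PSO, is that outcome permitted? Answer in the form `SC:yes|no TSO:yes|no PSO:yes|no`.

SC:yes TSO:yes PSO:yes

outcome vector order: (T1.R0,T1.R1)
SC (4): <0 0>, <0 2>, <1 2>, <2 2>
TSO (4): <0 0>, <0 2>, <1 2>, <2 2>
PSO (6): <0 0>, <0 2>, <1 0>, <1 2>, <2 0>, <2 2>
target <0 0> ∈ {SC,TSO,PSO}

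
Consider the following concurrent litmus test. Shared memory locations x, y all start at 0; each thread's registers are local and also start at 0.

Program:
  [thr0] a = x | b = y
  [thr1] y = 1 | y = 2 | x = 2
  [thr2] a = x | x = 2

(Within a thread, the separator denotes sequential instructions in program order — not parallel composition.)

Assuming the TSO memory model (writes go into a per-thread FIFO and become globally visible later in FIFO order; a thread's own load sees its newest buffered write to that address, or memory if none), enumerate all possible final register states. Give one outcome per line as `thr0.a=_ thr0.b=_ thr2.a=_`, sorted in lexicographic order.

outcome vector order: (thr0.a,thr0.b,thr2.a)
|TSO outcomes| = 10

thr0.a=0 thr0.b=0 thr2.a=0
thr0.a=0 thr0.b=0 thr2.a=2
thr0.a=0 thr0.b=1 thr2.a=0
thr0.a=0 thr0.b=1 thr2.a=2
thr0.a=0 thr0.b=2 thr2.a=0
thr0.a=0 thr0.b=2 thr2.a=2
thr0.a=2 thr0.b=0 thr2.a=0
thr0.a=2 thr0.b=1 thr2.a=0
thr0.a=2 thr0.b=2 thr2.a=0
thr0.a=2 thr0.b=2 thr2.a=2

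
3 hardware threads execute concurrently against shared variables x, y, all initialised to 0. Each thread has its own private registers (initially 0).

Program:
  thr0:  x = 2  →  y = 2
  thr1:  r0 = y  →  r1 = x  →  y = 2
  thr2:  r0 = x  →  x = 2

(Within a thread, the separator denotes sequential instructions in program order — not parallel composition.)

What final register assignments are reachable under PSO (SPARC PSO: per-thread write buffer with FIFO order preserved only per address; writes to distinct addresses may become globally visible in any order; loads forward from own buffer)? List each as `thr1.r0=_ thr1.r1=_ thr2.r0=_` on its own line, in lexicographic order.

outcome vector order: (thr1.r0,thr1.r1,thr2.r0)
|PSO outcomes| = 8

thr1.r0=0 thr1.r1=0 thr2.r0=0
thr1.r0=0 thr1.r1=0 thr2.r0=2
thr1.r0=0 thr1.r1=2 thr2.r0=0
thr1.r0=0 thr1.r1=2 thr2.r0=2
thr1.r0=2 thr1.r1=0 thr2.r0=0
thr1.r0=2 thr1.r1=0 thr2.r0=2
thr1.r0=2 thr1.r1=2 thr2.r0=0
thr1.r0=2 thr1.r1=2 thr2.r0=2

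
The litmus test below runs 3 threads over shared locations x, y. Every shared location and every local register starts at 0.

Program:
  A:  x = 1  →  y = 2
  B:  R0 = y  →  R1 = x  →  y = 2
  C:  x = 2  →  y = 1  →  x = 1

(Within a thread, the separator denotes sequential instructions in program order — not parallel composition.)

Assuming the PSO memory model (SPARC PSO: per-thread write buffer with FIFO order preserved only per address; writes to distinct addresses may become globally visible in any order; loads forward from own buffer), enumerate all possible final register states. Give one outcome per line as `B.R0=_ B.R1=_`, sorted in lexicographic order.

outcome vector order: (B.R0,B.R1)
|PSO outcomes| = 9

B.R0=0 B.R1=0
B.R0=0 B.R1=1
B.R0=0 B.R1=2
B.R0=1 B.R1=0
B.R0=1 B.R1=1
B.R0=1 B.R1=2
B.R0=2 B.R1=0
B.R0=2 B.R1=1
B.R0=2 B.R1=2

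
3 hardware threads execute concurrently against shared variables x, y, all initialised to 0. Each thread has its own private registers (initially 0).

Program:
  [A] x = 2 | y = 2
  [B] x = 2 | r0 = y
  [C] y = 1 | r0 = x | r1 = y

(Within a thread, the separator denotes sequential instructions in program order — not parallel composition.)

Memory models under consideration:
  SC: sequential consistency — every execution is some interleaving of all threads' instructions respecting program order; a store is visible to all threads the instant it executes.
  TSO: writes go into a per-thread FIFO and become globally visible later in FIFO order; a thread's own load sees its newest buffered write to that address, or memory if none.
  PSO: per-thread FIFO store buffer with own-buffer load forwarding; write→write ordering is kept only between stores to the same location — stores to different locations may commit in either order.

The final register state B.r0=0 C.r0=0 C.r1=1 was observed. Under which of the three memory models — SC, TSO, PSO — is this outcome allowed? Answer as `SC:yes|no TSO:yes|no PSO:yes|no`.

outcome vector order: (B.r0,C.r0,C.r1)
[SC] allowed = {(0,2,1), (0,2,2), (1,0,1), (1,0,2), (1,2,1), (1,2,2), (2,0,1), (2,0,2), (2,2,1), (2,2,2)}
[TSO] allowed = {(0,0,1), (0,0,2), (0,2,1), (0,2,2), (1,0,1), (1,0,2), (1,2,1), (1,2,2), (2,0,1), (2,0,2), (2,2,1), (2,2,2)}
[PSO] allowed = {(0,0,1), (0,0,2), (0,2,1), (0,2,2), (1,0,1), (1,0,2), (1,2,1), (1,2,2), (2,0,1), (2,0,2), (2,2,1), (2,2,2)}
target (0,0,1) ∈ {TSO,PSO}

SC:no TSO:yes PSO:yes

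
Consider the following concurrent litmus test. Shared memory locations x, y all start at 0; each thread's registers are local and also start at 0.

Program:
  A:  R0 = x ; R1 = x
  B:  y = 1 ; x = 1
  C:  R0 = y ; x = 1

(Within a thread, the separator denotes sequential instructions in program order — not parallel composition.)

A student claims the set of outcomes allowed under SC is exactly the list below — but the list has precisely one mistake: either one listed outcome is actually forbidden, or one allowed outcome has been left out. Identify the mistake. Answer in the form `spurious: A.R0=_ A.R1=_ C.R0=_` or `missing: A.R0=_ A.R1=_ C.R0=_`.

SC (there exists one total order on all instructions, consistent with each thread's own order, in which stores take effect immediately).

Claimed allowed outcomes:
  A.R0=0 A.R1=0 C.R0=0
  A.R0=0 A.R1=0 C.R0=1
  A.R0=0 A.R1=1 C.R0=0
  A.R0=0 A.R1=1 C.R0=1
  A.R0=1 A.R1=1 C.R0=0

missing: A.R0=1 A.R1=1 C.R0=1

outcome vector order: (A.R0,A.R1,C.R0)
[SC] allowed = {(0,0,0); (0,0,1); (0,1,0); (0,1,1); (1,1,0); (1,1,1)}
SC∖claimed = {(1,1,1)}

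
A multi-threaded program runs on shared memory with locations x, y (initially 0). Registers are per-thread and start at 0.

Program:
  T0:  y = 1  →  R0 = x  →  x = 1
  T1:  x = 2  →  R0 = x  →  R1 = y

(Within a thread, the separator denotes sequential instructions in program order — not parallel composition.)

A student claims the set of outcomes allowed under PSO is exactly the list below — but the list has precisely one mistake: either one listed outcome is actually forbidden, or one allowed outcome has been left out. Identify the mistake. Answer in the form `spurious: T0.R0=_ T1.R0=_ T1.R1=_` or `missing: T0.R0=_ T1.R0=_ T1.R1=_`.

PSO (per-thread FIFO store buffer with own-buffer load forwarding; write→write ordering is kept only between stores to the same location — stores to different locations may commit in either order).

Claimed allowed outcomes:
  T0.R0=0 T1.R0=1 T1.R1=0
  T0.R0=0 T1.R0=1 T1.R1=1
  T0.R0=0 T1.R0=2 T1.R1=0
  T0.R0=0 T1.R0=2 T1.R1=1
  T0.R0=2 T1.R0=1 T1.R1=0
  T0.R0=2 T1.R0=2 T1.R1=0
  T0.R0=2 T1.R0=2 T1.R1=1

outcome vector order: (T0.R0,T1.R0,T1.R1)
under PSO → (0,1,0) (0,1,1) (0,2,0) (0,2,1) (2,1,0) (2,1,1) (2,2,0) (2,2,1)
PSO∖claimed = {(2,1,1)}

missing: T0.R0=2 T1.R0=1 T1.R1=1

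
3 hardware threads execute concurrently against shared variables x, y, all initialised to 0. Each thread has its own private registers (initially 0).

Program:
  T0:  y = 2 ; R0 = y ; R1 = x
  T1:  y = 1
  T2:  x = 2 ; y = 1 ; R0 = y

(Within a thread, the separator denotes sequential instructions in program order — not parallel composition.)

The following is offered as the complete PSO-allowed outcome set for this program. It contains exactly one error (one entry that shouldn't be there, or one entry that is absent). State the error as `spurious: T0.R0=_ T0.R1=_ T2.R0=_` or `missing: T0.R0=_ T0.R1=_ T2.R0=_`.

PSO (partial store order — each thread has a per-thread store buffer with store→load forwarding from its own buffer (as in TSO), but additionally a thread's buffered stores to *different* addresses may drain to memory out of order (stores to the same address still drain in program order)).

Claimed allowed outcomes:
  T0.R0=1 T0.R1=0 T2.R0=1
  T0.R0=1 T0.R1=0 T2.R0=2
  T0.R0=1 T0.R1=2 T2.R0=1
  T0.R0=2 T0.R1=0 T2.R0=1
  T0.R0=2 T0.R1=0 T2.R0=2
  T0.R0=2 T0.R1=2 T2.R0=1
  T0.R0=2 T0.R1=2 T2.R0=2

missing: T0.R0=1 T0.R1=2 T2.R0=2

outcome vector order: (T0.R0,T0.R1,T2.R0)
PSO: 8 outcomes — {<1 0 1>, <1 0 2>, <1 2 1>, <1 2 2>, <2 0 1>, <2 0 2>, <2 2 1>, <2 2 2>}
PSO∖claimed = {<1 2 2>}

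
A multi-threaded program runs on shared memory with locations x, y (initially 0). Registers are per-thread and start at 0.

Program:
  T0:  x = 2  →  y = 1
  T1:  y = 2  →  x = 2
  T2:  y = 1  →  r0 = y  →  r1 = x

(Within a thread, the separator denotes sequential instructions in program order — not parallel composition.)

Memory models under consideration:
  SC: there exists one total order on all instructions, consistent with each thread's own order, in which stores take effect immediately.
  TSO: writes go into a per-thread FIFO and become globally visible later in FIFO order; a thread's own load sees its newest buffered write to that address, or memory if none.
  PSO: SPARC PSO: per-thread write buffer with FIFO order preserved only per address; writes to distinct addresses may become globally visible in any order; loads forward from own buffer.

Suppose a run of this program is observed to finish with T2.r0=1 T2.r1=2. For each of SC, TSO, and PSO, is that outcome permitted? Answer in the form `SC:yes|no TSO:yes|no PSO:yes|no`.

SC:yes TSO:yes PSO:yes

outcome vector order: (T2.r0,T2.r1)
SC: 4 outcomes — {(1,0); (1,2); (2,0); (2,2)}
TSO: 4 outcomes — {(1,0); (1,2); (2,0); (2,2)}
PSO: 4 outcomes — {(1,0); (1,2); (2,0); (2,2)}
target (1,2) ∈ {SC,TSO,PSO}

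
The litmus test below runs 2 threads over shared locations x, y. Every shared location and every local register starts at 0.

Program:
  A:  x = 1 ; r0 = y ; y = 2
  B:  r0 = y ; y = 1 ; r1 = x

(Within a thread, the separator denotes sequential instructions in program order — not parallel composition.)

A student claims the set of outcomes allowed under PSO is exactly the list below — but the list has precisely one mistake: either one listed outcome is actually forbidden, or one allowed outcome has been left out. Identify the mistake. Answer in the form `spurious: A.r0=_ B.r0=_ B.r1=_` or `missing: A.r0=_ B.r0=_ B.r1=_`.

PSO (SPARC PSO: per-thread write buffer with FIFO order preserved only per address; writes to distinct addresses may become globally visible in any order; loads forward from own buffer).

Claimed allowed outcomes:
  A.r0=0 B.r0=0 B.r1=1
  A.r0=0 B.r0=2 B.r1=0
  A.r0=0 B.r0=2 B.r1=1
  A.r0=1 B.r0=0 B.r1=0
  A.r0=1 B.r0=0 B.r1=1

missing: A.r0=0 B.r0=0 B.r1=0

outcome vector order: (A.r0,B.r0,B.r1)
under PSO → 000; 001; 020; 021; 100; 101
PSO∖claimed = {000}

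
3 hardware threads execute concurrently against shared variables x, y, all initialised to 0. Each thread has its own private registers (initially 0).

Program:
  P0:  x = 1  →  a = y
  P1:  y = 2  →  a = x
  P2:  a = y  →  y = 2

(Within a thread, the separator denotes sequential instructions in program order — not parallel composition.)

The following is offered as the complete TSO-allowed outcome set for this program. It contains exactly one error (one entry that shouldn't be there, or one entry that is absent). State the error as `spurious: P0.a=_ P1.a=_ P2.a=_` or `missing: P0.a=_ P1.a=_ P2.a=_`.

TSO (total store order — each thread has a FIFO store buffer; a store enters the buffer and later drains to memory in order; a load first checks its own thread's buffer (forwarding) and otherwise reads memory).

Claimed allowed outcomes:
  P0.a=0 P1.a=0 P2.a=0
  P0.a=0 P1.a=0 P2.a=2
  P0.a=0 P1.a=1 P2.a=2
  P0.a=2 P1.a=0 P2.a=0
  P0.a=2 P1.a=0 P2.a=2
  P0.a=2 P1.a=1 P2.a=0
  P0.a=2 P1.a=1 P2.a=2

outcome vector order: (P0.a,P1.a,P2.a)
under TSO → (0,0,0); (0,0,2); (0,1,0); (0,1,2); (2,0,0); (2,0,2); (2,1,0); (2,1,2)
TSO∖claimed = {(0,1,0)}

missing: P0.a=0 P1.a=1 P2.a=0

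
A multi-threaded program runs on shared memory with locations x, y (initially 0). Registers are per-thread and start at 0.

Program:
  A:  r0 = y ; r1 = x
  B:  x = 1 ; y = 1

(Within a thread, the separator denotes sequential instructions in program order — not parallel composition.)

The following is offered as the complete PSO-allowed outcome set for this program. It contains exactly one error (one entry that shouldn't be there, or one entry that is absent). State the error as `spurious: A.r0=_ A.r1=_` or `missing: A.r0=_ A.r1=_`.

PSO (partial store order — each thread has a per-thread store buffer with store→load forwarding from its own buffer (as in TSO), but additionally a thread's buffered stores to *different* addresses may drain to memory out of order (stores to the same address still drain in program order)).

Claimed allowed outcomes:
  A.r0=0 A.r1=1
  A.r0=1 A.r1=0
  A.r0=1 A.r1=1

outcome vector order: (A.r0,A.r1)
PSO: 4 outcomes — {<0 0>; <0 1>; <1 0>; <1 1>}
PSO∖claimed = {<0 0>}

missing: A.r0=0 A.r1=0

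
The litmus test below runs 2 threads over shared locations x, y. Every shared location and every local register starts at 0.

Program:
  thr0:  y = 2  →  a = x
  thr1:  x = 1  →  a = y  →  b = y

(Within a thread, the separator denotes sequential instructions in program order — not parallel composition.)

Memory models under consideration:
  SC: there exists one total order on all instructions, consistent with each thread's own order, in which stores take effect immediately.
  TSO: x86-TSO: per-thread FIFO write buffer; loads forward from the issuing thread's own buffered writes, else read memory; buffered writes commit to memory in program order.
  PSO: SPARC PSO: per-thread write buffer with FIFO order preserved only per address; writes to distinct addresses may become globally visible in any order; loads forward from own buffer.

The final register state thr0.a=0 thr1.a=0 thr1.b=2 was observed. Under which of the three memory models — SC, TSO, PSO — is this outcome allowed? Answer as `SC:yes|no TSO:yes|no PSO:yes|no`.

outcome vector order: (thr0.a,thr1.a,thr1.b)
SC: 4 outcomes — {022; 100; 102; 122}
TSO: 6 outcomes — {000; 002; 022; 100; 102; 122}
PSO: 6 outcomes — {000; 002; 022; 100; 102; 122}
target 002 ∈ {TSO,PSO}

SC:no TSO:yes PSO:yes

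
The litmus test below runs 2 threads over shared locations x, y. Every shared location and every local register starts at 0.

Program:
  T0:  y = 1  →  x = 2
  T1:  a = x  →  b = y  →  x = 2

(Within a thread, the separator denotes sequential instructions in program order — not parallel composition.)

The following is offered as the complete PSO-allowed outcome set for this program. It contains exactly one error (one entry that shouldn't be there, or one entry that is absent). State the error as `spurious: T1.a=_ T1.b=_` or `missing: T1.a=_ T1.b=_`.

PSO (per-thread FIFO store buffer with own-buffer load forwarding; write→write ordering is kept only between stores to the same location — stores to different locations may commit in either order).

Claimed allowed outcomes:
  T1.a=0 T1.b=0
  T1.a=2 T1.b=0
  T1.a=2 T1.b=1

outcome vector order: (T1.a,T1.b)
under PSO → 00, 01, 20, 21
PSO∖claimed = {01}

missing: T1.a=0 T1.b=1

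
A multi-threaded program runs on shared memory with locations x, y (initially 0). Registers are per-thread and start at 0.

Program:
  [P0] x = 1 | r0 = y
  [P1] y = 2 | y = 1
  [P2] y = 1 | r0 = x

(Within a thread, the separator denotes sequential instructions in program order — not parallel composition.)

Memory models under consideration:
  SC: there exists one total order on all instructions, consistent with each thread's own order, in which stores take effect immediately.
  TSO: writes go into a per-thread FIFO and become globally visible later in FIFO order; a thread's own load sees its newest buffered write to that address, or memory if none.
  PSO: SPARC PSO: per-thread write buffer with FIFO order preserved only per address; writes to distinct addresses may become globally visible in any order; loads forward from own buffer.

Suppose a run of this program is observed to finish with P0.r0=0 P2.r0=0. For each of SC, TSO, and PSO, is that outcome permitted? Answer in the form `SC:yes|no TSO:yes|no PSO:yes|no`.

outcome vector order: (P0.r0,P2.r0)
SC: 5 outcomes — {(0,1) (1,0) (1,1) (2,0) (2,1)}
TSO: 6 outcomes — {(0,0) (0,1) (1,0) (1,1) (2,0) (2,1)}
PSO: 6 outcomes — {(0,0) (0,1) (1,0) (1,1) (2,0) (2,1)}
target (0,0) ∈ {TSO,PSO}

SC:no TSO:yes PSO:yes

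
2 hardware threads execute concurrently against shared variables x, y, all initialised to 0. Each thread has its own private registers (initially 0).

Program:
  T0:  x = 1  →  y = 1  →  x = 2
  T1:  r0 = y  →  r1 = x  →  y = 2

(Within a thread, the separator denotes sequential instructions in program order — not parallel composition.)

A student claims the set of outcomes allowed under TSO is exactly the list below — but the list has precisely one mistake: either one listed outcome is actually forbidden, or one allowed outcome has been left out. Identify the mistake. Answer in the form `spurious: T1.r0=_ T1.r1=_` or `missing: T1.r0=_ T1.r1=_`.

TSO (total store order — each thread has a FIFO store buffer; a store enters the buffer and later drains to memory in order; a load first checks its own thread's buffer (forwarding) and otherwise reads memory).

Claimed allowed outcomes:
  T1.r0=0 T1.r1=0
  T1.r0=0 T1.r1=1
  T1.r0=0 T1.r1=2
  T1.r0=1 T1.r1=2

outcome vector order: (T1.r0,T1.r1)
[TSO] allowed = {00, 01, 02, 11, 12}
TSO∖claimed = {11}

missing: T1.r0=1 T1.r1=1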